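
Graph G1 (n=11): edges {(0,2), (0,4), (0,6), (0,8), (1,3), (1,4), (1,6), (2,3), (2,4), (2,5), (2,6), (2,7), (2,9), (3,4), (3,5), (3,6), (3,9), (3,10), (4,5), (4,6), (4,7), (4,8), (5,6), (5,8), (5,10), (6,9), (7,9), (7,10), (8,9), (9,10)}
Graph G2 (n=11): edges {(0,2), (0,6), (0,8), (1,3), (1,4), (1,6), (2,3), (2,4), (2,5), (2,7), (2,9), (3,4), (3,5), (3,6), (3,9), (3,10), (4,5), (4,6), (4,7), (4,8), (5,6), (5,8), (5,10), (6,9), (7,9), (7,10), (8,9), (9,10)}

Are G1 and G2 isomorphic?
No, not isomorphic

The graphs are NOT isomorphic.

Counting edges: G1 has 30 edge(s); G2 has 28 edge(s).
Edge count is an isomorphism invariant (a bijection on vertices induces a bijection on edges), so differing edge counts rule out isomorphism.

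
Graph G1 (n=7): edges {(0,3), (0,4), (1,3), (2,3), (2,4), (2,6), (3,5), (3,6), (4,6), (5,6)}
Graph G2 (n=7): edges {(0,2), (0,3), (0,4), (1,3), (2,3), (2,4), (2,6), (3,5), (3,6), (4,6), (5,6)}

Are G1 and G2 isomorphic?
No, not isomorphic

The graphs are NOT isomorphic.

Counting edges: G1 has 10 edge(s); G2 has 11 edge(s).
Edge count is an isomorphism invariant (a bijection on vertices induces a bijection on edges), so differing edge counts rule out isomorphism.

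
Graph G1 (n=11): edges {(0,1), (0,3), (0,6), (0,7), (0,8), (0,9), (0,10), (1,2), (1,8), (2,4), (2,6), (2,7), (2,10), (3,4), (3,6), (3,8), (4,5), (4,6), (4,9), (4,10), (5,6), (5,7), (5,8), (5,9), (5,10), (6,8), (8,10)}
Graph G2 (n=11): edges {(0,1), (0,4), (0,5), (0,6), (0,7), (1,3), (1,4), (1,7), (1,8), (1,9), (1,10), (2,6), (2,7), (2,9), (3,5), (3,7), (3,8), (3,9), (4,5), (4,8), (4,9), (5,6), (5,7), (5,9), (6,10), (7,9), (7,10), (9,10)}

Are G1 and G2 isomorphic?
No, not isomorphic

The graphs are NOT isomorphic.

Degrees in G1: deg(0)=7, deg(1)=3, deg(2)=5, deg(3)=4, deg(4)=6, deg(5)=6, deg(6)=6, deg(7)=3, deg(8)=6, deg(9)=3, deg(10)=5.
Sorted degree sequence of G1: [7, 6, 6, 6, 6, 5, 5, 4, 3, 3, 3].
Degrees in G2: deg(0)=5, deg(1)=7, deg(2)=3, deg(3)=5, deg(4)=5, deg(5)=6, deg(6)=4, deg(7)=7, deg(8)=3, deg(9)=7, deg(10)=4.
Sorted degree sequence of G2: [7, 7, 7, 6, 5, 5, 5, 4, 4, 3, 3].
The (sorted) degree sequence is an isomorphism invariant, so since G1 and G2 have different degree sequences they cannot be isomorphic.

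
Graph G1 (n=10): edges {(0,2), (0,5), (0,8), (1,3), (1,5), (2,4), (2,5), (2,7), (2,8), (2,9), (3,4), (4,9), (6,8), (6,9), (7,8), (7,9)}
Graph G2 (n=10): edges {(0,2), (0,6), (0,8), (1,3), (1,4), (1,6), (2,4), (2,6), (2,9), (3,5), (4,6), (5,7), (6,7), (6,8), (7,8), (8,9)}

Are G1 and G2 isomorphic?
Yes, isomorphic

The graphs are isomorphic.
One valid mapping φ: V(G1) → V(G2): 0→4, 1→3, 2→6, 3→5, 4→7, 5→1, 6→9, 7→0, 8→2, 9→8

Verify φ preserves adjacency — for each edge of G1, its image is an edge of G2:
  (0,2) → (φ(0),φ(2)) = (4,6) ∈ E(G2) ✓
  (0,5) → (φ(0),φ(5)) = (1,4) ∈ E(G2) ✓
  (0,8) → (φ(0),φ(8)) = (2,4) ∈ E(G2) ✓
  (1,3) → (φ(1),φ(3)) = (3,5) ∈ E(G2) ✓
  (1,5) → (φ(1),φ(5)) = (1,3) ∈ E(G2) ✓
  (2,4) → (φ(2),φ(4)) = (6,7) ∈ E(G2) ✓
  (2,5) → (φ(2),φ(5)) = (1,6) ∈ E(G2) ✓
  (2,7) → (φ(2),φ(7)) = (0,6) ∈ E(G2) ✓
  (2,8) → (φ(2),φ(8)) = (2,6) ∈ E(G2) ✓
  (2,9) → (φ(2),φ(9)) = (6,8) ∈ E(G2) ✓
  (3,4) → (φ(3),φ(4)) = (5,7) ∈ E(G2) ✓
  (4,9) → (φ(4),φ(9)) = (7,8) ∈ E(G2) ✓
  (6,8) → (φ(6),φ(8)) = (2,9) ∈ E(G2) ✓
  (6,9) → (φ(6),φ(9)) = (8,9) ∈ E(G2) ✓
  (7,8) → (φ(7),φ(8)) = (0,2) ∈ E(G2) ✓
  (7,9) → (φ(7),φ(9)) = (0,8) ∈ E(G2) ✓
All 16 edges of G1 map to edges of G2, and |E(G1)| = |E(G2)| = 16, so φ is a bijection on edges as well as vertices. Hence G1 ≅ G2.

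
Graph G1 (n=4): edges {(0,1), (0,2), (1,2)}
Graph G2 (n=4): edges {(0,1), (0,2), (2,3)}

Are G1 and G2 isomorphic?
No, not isomorphic

The graphs are NOT isomorphic.

Degrees in G1: deg(0)=2, deg(1)=2, deg(2)=2, deg(3)=0.
Sorted degree sequence of G1: [2, 2, 2, 0].
Degrees in G2: deg(0)=2, deg(1)=1, deg(2)=2, deg(3)=1.
Sorted degree sequence of G2: [2, 2, 1, 1].
The (sorted) degree sequence is an isomorphism invariant, so since G1 and G2 have different degree sequences they cannot be isomorphic.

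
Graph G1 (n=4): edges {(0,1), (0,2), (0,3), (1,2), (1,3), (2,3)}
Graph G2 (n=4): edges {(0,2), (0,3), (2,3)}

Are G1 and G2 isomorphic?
No, not isomorphic

The graphs are NOT isomorphic.

Connected components of G1: 1 component(s) with vertex sets [[0, 1, 2, 3]], sizes [4].
Connected components of G2: 2 component(s) with vertex sets [[1], [0, 2, 3]], sizes [1, 3].
The number of connected components (and the multiset of component sizes) is an isomorphism invariant — an isomorphism maps each component of G1 bijectively onto a component of G2. Since G1 has 1 component(s) and G2 has 2, they cannot be isomorphic.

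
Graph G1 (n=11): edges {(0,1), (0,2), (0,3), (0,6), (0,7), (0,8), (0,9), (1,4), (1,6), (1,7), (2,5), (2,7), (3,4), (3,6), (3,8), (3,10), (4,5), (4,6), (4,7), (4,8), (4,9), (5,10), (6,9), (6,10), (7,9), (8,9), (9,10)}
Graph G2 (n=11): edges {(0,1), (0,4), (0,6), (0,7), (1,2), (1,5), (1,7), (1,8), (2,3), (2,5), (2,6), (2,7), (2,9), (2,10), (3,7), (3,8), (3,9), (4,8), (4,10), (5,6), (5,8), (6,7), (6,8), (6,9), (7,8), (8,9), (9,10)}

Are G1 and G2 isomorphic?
Yes, isomorphic

The graphs are isomorphic.
One valid mapping φ: V(G1) → V(G2): 0→2, 1→3, 2→10, 3→1, 4→8, 5→4, 6→7, 7→9, 8→5, 9→6, 10→0

Verify φ preserves adjacency — for each edge of G1, its image is an edge of G2:
  (0,1) → (φ(0),φ(1)) = (2,3) ∈ E(G2) ✓
  (0,2) → (φ(0),φ(2)) = (2,10) ∈ E(G2) ✓
  (0,3) → (φ(0),φ(3)) = (1,2) ∈ E(G2) ✓
  (0,6) → (φ(0),φ(6)) = (2,7) ∈ E(G2) ✓
  (0,7) → (φ(0),φ(7)) = (2,9) ∈ E(G2) ✓
  (0,8) → (φ(0),φ(8)) = (2,5) ∈ E(G2) ✓
  (0,9) → (φ(0),φ(9)) = (2,6) ∈ E(G2) ✓
  (1,4) → (φ(1),φ(4)) = (3,8) ∈ E(G2) ✓
  (1,6) → (φ(1),φ(6)) = (3,7) ∈ E(G2) ✓
  (1,7) → (φ(1),φ(7)) = (3,9) ∈ E(G2) ✓
  (2,5) → (φ(2),φ(5)) = (4,10) ∈ E(G2) ✓
  (2,7) → (φ(2),φ(7)) = (9,10) ∈ E(G2) ✓
  (3,4) → (φ(3),φ(4)) = (1,8) ∈ E(G2) ✓
  (3,6) → (φ(3),φ(6)) = (1,7) ∈ E(G2) ✓
  (3,8) → (φ(3),φ(8)) = (1,5) ∈ E(G2) ✓
  (3,10) → (φ(3),φ(10)) = (0,1) ∈ E(G2) ✓
  (4,5) → (φ(4),φ(5)) = (4,8) ∈ E(G2) ✓
  (4,6) → (φ(4),φ(6)) = (7,8) ∈ E(G2) ✓
  (4,7) → (φ(4),φ(7)) = (8,9) ∈ E(G2) ✓
  (4,8) → (φ(4),φ(8)) = (5,8) ∈ E(G2) ✓
  (4,9) → (φ(4),φ(9)) = (6,8) ∈ E(G2) ✓
  (5,10) → (φ(5),φ(10)) = (0,4) ∈ E(G2) ✓
  (6,9) → (φ(6),φ(9)) = (6,7) ∈ E(G2) ✓
  (6,10) → (φ(6),φ(10)) = (0,7) ∈ E(G2) ✓
  (7,9) → (φ(7),φ(9)) = (6,9) ∈ E(G2) ✓
  (8,9) → (φ(8),φ(9)) = (5,6) ∈ E(G2) ✓
  (9,10) → (φ(9),φ(10)) = (0,6) ∈ E(G2) ✓
All 27 edges of G1 map to edges of G2, and |E(G1)| = |E(G2)| = 27, so φ is a bijection on edges as well as vertices. Hence G1 ≅ G2.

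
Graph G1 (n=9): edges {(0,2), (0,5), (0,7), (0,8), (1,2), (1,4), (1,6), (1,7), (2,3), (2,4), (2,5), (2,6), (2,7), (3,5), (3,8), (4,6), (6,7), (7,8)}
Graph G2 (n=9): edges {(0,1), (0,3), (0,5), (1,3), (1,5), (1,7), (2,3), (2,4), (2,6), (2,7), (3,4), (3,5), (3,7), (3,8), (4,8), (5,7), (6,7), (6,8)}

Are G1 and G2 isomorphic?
Yes, isomorphic

The graphs are isomorphic.
One valid mapping φ: V(G1) → V(G2): 0→2, 1→1, 2→3, 3→8, 4→0, 5→4, 6→5, 7→7, 8→6

Verify φ preserves adjacency — for each edge of G1, its image is an edge of G2:
  (0,2) → (φ(0),φ(2)) = (2,3) ∈ E(G2) ✓
  (0,5) → (φ(0),φ(5)) = (2,4) ∈ E(G2) ✓
  (0,7) → (φ(0),φ(7)) = (2,7) ∈ E(G2) ✓
  (0,8) → (φ(0),φ(8)) = (2,6) ∈ E(G2) ✓
  (1,2) → (φ(1),φ(2)) = (1,3) ∈ E(G2) ✓
  (1,4) → (φ(1),φ(4)) = (0,1) ∈ E(G2) ✓
  (1,6) → (φ(1),φ(6)) = (1,5) ∈ E(G2) ✓
  (1,7) → (φ(1),φ(7)) = (1,7) ∈ E(G2) ✓
  (2,3) → (φ(2),φ(3)) = (3,8) ∈ E(G2) ✓
  (2,4) → (φ(2),φ(4)) = (0,3) ∈ E(G2) ✓
  (2,5) → (φ(2),φ(5)) = (3,4) ∈ E(G2) ✓
  (2,6) → (φ(2),φ(6)) = (3,5) ∈ E(G2) ✓
  (2,7) → (φ(2),φ(7)) = (3,7) ∈ E(G2) ✓
  (3,5) → (φ(3),φ(5)) = (4,8) ∈ E(G2) ✓
  (3,8) → (φ(3),φ(8)) = (6,8) ∈ E(G2) ✓
  (4,6) → (φ(4),φ(6)) = (0,5) ∈ E(G2) ✓
  (6,7) → (φ(6),φ(7)) = (5,7) ∈ E(G2) ✓
  (7,8) → (φ(7),φ(8)) = (6,7) ∈ E(G2) ✓
All 18 edges of G1 map to edges of G2, and |E(G1)| = |E(G2)| = 18, so φ is a bijection on edges as well as vertices. Hence G1 ≅ G2.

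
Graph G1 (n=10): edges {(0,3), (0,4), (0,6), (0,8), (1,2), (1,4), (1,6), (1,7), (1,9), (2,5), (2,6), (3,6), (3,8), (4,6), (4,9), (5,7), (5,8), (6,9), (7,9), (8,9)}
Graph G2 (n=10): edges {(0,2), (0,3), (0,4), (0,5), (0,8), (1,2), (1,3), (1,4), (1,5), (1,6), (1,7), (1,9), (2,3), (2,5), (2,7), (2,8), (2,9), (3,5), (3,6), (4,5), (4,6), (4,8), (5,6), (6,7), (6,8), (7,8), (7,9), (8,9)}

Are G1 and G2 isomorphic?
No, not isomorphic

The graphs are NOT isomorphic.

Counting triangles (3-cliques): G1 has 9, G2 has 26.
Triangle count is an isomorphism invariant, so differing triangle counts rule out isomorphism.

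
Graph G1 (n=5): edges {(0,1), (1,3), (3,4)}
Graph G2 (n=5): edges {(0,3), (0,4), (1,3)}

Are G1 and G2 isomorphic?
Yes, isomorphic

The graphs are isomorphic.
One valid mapping φ: V(G1) → V(G2): 0→4, 1→0, 2→2, 3→3, 4→1

Verify φ preserves adjacency — for each edge of G1, its image is an edge of G2:
  (0,1) → (φ(0),φ(1)) = (0,4) ∈ E(G2) ✓
  (1,3) → (φ(1),φ(3)) = (0,3) ∈ E(G2) ✓
  (3,4) → (φ(3),φ(4)) = (1,3) ∈ E(G2) ✓
All 3 edges of G1 map to edges of G2, and |E(G1)| = |E(G2)| = 3, so φ is a bijection on edges as well as vertices. Hence G1 ≅ G2.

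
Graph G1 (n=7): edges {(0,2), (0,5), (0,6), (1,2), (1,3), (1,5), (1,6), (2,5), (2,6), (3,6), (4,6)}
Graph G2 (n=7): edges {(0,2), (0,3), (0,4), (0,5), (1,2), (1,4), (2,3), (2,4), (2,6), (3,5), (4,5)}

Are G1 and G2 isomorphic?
Yes, isomorphic

The graphs are isomorphic.
One valid mapping φ: V(G1) → V(G2): 0→3, 1→4, 2→0, 3→1, 4→6, 5→5, 6→2

Verify φ preserves adjacency — for each edge of G1, its image is an edge of G2:
  (0,2) → (φ(0),φ(2)) = (0,3) ∈ E(G2) ✓
  (0,5) → (φ(0),φ(5)) = (3,5) ∈ E(G2) ✓
  (0,6) → (φ(0),φ(6)) = (2,3) ∈ E(G2) ✓
  (1,2) → (φ(1),φ(2)) = (0,4) ∈ E(G2) ✓
  (1,3) → (φ(1),φ(3)) = (1,4) ∈ E(G2) ✓
  (1,5) → (φ(1),φ(5)) = (4,5) ∈ E(G2) ✓
  (1,6) → (φ(1),φ(6)) = (2,4) ∈ E(G2) ✓
  (2,5) → (φ(2),φ(5)) = (0,5) ∈ E(G2) ✓
  (2,6) → (φ(2),φ(6)) = (0,2) ∈ E(G2) ✓
  (3,6) → (φ(3),φ(6)) = (1,2) ∈ E(G2) ✓
  (4,6) → (φ(4),φ(6)) = (2,6) ∈ E(G2) ✓
All 11 edges of G1 map to edges of G2, and |E(G1)| = |E(G2)| = 11, so φ is a bijection on edges as well as vertices. Hence G1 ≅ G2.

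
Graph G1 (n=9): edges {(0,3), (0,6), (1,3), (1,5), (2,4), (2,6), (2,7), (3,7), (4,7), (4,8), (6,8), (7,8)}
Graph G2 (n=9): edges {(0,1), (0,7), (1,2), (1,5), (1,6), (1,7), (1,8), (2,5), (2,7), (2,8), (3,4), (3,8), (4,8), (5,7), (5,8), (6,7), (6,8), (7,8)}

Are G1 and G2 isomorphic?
No, not isomorphic

The graphs are NOT isomorphic.

Degrees in G1: deg(0)=2, deg(1)=2, deg(2)=3, deg(3)=3, deg(4)=3, deg(5)=1, deg(6)=3, deg(7)=4, deg(8)=3.
Sorted degree sequence of G1: [4, 3, 3, 3, 3, 3, 2, 2, 1].
Degrees in G2: deg(0)=2, deg(1)=6, deg(2)=4, deg(3)=2, deg(4)=2, deg(5)=4, deg(6)=3, deg(7)=6, deg(8)=7.
Sorted degree sequence of G2: [7, 6, 6, 4, 4, 3, 2, 2, 2].
The (sorted) degree sequence is an isomorphism invariant, so since G1 and G2 have different degree sequences they cannot be isomorphic.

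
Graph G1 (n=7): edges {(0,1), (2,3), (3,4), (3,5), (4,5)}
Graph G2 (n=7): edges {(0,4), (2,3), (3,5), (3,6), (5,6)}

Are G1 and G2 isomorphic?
Yes, isomorphic

The graphs are isomorphic.
One valid mapping φ: V(G1) → V(G2): 0→4, 1→0, 2→2, 3→3, 4→6, 5→5, 6→1

Verify φ preserves adjacency — for each edge of G1, its image is an edge of G2:
  (0,1) → (φ(0),φ(1)) = (0,4) ∈ E(G2) ✓
  (2,3) → (φ(2),φ(3)) = (2,3) ∈ E(G2) ✓
  (3,4) → (φ(3),φ(4)) = (3,6) ∈ E(G2) ✓
  (3,5) → (φ(3),φ(5)) = (3,5) ∈ E(G2) ✓
  (4,5) → (φ(4),φ(5)) = (5,6) ∈ E(G2) ✓
All 5 edges of G1 map to edges of G2, and |E(G1)| = |E(G2)| = 5, so φ is a bijection on edges as well as vertices. Hence G1 ≅ G2.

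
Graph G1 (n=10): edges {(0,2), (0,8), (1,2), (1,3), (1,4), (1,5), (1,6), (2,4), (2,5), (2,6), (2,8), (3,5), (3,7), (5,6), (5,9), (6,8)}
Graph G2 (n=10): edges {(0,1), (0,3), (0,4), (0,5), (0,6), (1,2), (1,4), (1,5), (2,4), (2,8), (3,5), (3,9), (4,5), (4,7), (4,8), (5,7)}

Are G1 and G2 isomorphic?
Yes, isomorphic

The graphs are isomorphic.
One valid mapping φ: V(G1) → V(G2): 0→8, 1→5, 2→4, 3→3, 4→7, 5→0, 6→1, 7→9, 8→2, 9→6

Verify φ preserves adjacency — for each edge of G1, its image is an edge of G2:
  (0,2) → (φ(0),φ(2)) = (4,8) ∈ E(G2) ✓
  (0,8) → (φ(0),φ(8)) = (2,8) ∈ E(G2) ✓
  (1,2) → (φ(1),φ(2)) = (4,5) ∈ E(G2) ✓
  (1,3) → (φ(1),φ(3)) = (3,5) ∈ E(G2) ✓
  (1,4) → (φ(1),φ(4)) = (5,7) ∈ E(G2) ✓
  (1,5) → (φ(1),φ(5)) = (0,5) ∈ E(G2) ✓
  (1,6) → (φ(1),φ(6)) = (1,5) ∈ E(G2) ✓
  (2,4) → (φ(2),φ(4)) = (4,7) ∈ E(G2) ✓
  (2,5) → (φ(2),φ(5)) = (0,4) ∈ E(G2) ✓
  (2,6) → (φ(2),φ(6)) = (1,4) ∈ E(G2) ✓
  (2,8) → (φ(2),φ(8)) = (2,4) ∈ E(G2) ✓
  (3,5) → (φ(3),φ(5)) = (0,3) ∈ E(G2) ✓
  (3,7) → (φ(3),φ(7)) = (3,9) ∈ E(G2) ✓
  (5,6) → (φ(5),φ(6)) = (0,1) ∈ E(G2) ✓
  (5,9) → (φ(5),φ(9)) = (0,6) ∈ E(G2) ✓
  (6,8) → (φ(6),φ(8)) = (1,2) ∈ E(G2) ✓
All 16 edges of G1 map to edges of G2, and |E(G1)| = |E(G2)| = 16, so φ is a bijection on edges as well as vertices. Hence G1 ≅ G2.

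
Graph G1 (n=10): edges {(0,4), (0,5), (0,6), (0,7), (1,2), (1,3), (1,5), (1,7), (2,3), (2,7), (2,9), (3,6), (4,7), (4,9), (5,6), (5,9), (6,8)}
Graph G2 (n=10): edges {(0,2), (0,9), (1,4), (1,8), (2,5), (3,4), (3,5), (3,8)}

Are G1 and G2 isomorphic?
No, not isomorphic

The graphs are NOT isomorphic.

Connected components of G1: 1 component(s) with vertex sets [[0, 1, 2, 3, 4, 5, 6, 7, 8, 9]], sizes [10].
Connected components of G2: 3 component(s) with vertex sets [[6], [7], [0, 1, 2, 3, 4, 5, 8, 9]], sizes [1, 1, 8].
The number of connected components (and the multiset of component sizes) is an isomorphism invariant — an isomorphism maps each component of G1 bijectively onto a component of G2. Since G1 has 1 component(s) and G2 has 3, they cannot be isomorphic.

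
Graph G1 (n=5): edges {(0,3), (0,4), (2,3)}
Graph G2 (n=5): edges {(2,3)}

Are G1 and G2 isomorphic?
No, not isomorphic

The graphs are NOT isomorphic.

Counting edges: G1 has 3 edge(s); G2 has 1 edge(s).
Edge count is an isomorphism invariant (a bijection on vertices induces a bijection on edges), so differing edge counts rule out isomorphism.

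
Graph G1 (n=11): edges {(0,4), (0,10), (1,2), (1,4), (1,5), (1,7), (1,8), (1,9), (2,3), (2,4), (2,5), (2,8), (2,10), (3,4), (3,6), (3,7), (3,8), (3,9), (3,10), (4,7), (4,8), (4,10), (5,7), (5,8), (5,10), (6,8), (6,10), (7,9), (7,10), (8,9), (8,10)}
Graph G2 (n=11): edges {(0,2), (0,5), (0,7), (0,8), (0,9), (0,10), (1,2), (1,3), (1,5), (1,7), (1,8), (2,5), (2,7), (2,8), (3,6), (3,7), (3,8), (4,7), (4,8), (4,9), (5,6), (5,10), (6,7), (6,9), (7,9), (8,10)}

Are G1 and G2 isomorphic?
No, not isomorphic

The graphs are NOT isomorphic.

Counting triangles (3-cliques): G1 has 32, G2 has 14.
Triangle count is an isomorphism invariant, so differing triangle counts rule out isomorphism.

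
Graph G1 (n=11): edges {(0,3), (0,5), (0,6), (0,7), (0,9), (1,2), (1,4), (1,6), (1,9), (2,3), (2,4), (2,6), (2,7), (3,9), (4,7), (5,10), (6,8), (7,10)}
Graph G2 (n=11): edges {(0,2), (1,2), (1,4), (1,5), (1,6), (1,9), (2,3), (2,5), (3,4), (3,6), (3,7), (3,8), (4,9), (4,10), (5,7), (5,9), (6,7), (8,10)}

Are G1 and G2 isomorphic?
Yes, isomorphic

The graphs are isomorphic.
One valid mapping φ: V(G1) → V(G2): 0→3, 1→5, 2→1, 3→6, 4→9, 5→8, 6→2, 7→4, 8→0, 9→7, 10→10

Verify φ preserves adjacency — for each edge of G1, its image is an edge of G2:
  (0,3) → (φ(0),φ(3)) = (3,6) ∈ E(G2) ✓
  (0,5) → (φ(0),φ(5)) = (3,8) ∈ E(G2) ✓
  (0,6) → (φ(0),φ(6)) = (2,3) ∈ E(G2) ✓
  (0,7) → (φ(0),φ(7)) = (3,4) ∈ E(G2) ✓
  (0,9) → (φ(0),φ(9)) = (3,7) ∈ E(G2) ✓
  (1,2) → (φ(1),φ(2)) = (1,5) ∈ E(G2) ✓
  (1,4) → (φ(1),φ(4)) = (5,9) ∈ E(G2) ✓
  (1,6) → (φ(1),φ(6)) = (2,5) ∈ E(G2) ✓
  (1,9) → (φ(1),φ(9)) = (5,7) ∈ E(G2) ✓
  (2,3) → (φ(2),φ(3)) = (1,6) ∈ E(G2) ✓
  (2,4) → (φ(2),φ(4)) = (1,9) ∈ E(G2) ✓
  (2,6) → (φ(2),φ(6)) = (1,2) ∈ E(G2) ✓
  (2,7) → (φ(2),φ(7)) = (1,4) ∈ E(G2) ✓
  (3,9) → (φ(3),φ(9)) = (6,7) ∈ E(G2) ✓
  (4,7) → (φ(4),φ(7)) = (4,9) ∈ E(G2) ✓
  (5,10) → (φ(5),φ(10)) = (8,10) ∈ E(G2) ✓
  (6,8) → (φ(6),φ(8)) = (0,2) ∈ E(G2) ✓
  (7,10) → (φ(7),φ(10)) = (4,10) ∈ E(G2) ✓
All 18 edges of G1 map to edges of G2, and |E(G1)| = |E(G2)| = 18, so φ is a bijection on edges as well as vertices. Hence G1 ≅ G2.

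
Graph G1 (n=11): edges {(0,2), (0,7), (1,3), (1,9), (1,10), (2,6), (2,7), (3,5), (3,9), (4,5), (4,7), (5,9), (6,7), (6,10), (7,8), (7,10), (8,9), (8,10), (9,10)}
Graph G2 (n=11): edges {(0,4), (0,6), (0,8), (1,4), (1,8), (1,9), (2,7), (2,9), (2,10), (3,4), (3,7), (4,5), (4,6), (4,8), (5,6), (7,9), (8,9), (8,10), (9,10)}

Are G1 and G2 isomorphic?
Yes, isomorphic

The graphs are isomorphic.
One valid mapping φ: V(G1) → V(G2): 0→5, 1→10, 2→6, 3→2, 4→3, 5→7, 6→0, 7→4, 8→1, 9→9, 10→8

Verify φ preserves adjacency — for each edge of G1, its image is an edge of G2:
  (0,2) → (φ(0),φ(2)) = (5,6) ∈ E(G2) ✓
  (0,7) → (φ(0),φ(7)) = (4,5) ∈ E(G2) ✓
  (1,3) → (φ(1),φ(3)) = (2,10) ∈ E(G2) ✓
  (1,9) → (φ(1),φ(9)) = (9,10) ∈ E(G2) ✓
  (1,10) → (φ(1),φ(10)) = (8,10) ∈ E(G2) ✓
  (2,6) → (φ(2),φ(6)) = (0,6) ∈ E(G2) ✓
  (2,7) → (φ(2),φ(7)) = (4,6) ∈ E(G2) ✓
  (3,5) → (φ(3),φ(5)) = (2,7) ∈ E(G2) ✓
  (3,9) → (φ(3),φ(9)) = (2,9) ∈ E(G2) ✓
  (4,5) → (φ(4),φ(5)) = (3,7) ∈ E(G2) ✓
  (4,7) → (φ(4),φ(7)) = (3,4) ∈ E(G2) ✓
  (5,9) → (φ(5),φ(9)) = (7,9) ∈ E(G2) ✓
  (6,7) → (φ(6),φ(7)) = (0,4) ∈ E(G2) ✓
  (6,10) → (φ(6),φ(10)) = (0,8) ∈ E(G2) ✓
  (7,8) → (φ(7),φ(8)) = (1,4) ∈ E(G2) ✓
  (7,10) → (φ(7),φ(10)) = (4,8) ∈ E(G2) ✓
  (8,9) → (φ(8),φ(9)) = (1,9) ∈ E(G2) ✓
  (8,10) → (φ(8),φ(10)) = (1,8) ∈ E(G2) ✓
  (9,10) → (φ(9),φ(10)) = (8,9) ∈ E(G2) ✓
All 19 edges of G1 map to edges of G2, and |E(G1)| = |E(G2)| = 19, so φ is a bijection on edges as well as vertices. Hence G1 ≅ G2.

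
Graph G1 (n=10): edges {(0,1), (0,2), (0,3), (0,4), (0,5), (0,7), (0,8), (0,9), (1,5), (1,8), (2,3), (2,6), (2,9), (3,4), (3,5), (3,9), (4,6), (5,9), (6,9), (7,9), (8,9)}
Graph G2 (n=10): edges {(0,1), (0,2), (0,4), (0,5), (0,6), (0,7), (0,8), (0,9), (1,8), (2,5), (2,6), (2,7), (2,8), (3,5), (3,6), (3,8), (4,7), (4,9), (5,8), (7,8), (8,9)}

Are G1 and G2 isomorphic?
Yes, isomorphic

The graphs are isomorphic.
One valid mapping φ: V(G1) → V(G2): 0→0, 1→4, 2→5, 3→2, 4→6, 5→7, 6→3, 7→1, 8→9, 9→8

Verify φ preserves adjacency — for each edge of G1, its image is an edge of G2:
  (0,1) → (φ(0),φ(1)) = (0,4) ∈ E(G2) ✓
  (0,2) → (φ(0),φ(2)) = (0,5) ∈ E(G2) ✓
  (0,3) → (φ(0),φ(3)) = (0,2) ∈ E(G2) ✓
  (0,4) → (φ(0),φ(4)) = (0,6) ∈ E(G2) ✓
  (0,5) → (φ(0),φ(5)) = (0,7) ∈ E(G2) ✓
  (0,7) → (φ(0),φ(7)) = (0,1) ∈ E(G2) ✓
  (0,8) → (φ(0),φ(8)) = (0,9) ∈ E(G2) ✓
  (0,9) → (φ(0),φ(9)) = (0,8) ∈ E(G2) ✓
  (1,5) → (φ(1),φ(5)) = (4,7) ∈ E(G2) ✓
  (1,8) → (φ(1),φ(8)) = (4,9) ∈ E(G2) ✓
  (2,3) → (φ(2),φ(3)) = (2,5) ∈ E(G2) ✓
  (2,6) → (φ(2),φ(6)) = (3,5) ∈ E(G2) ✓
  (2,9) → (φ(2),φ(9)) = (5,8) ∈ E(G2) ✓
  (3,4) → (φ(3),φ(4)) = (2,6) ∈ E(G2) ✓
  (3,5) → (φ(3),φ(5)) = (2,7) ∈ E(G2) ✓
  (3,9) → (φ(3),φ(9)) = (2,8) ∈ E(G2) ✓
  (4,6) → (φ(4),φ(6)) = (3,6) ∈ E(G2) ✓
  (5,9) → (φ(5),φ(9)) = (7,8) ∈ E(G2) ✓
  (6,9) → (φ(6),φ(9)) = (3,8) ∈ E(G2) ✓
  (7,9) → (φ(7),φ(9)) = (1,8) ∈ E(G2) ✓
  (8,9) → (φ(8),φ(9)) = (8,9) ∈ E(G2) ✓
All 21 edges of G1 map to edges of G2, and |E(G1)| = |E(G2)| = 21, so φ is a bijection on edges as well as vertices. Hence G1 ≅ G2.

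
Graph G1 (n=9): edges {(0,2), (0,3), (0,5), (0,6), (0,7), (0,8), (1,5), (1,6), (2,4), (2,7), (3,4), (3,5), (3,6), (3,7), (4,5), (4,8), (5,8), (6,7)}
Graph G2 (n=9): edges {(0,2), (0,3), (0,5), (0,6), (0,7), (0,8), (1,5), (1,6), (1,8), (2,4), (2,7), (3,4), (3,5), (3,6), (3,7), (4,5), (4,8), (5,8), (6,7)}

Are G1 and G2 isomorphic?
No, not isomorphic

The graphs are NOT isomorphic.

Counting edges: G1 has 18 edge(s); G2 has 19 edge(s).
Edge count is an isomorphism invariant (a bijection on vertices induces a bijection on edges), so differing edge counts rule out isomorphism.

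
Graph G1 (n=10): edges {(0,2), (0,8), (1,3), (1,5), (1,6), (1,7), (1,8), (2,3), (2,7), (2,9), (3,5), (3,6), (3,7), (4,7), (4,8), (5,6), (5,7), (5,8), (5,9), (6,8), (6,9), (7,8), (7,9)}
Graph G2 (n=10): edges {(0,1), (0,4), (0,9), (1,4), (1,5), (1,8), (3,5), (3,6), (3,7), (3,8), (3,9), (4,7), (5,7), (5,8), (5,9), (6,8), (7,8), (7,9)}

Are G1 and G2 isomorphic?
No, not isomorphic

The graphs are NOT isomorphic.

Degrees in G1: deg(0)=2, deg(1)=5, deg(2)=4, deg(3)=5, deg(4)=2, deg(5)=6, deg(6)=5, deg(7)=7, deg(8)=6, deg(9)=4.
Sorted degree sequence of G1: [7, 6, 6, 5, 5, 5, 4, 4, 2, 2].
Degrees in G2: deg(0)=3, deg(1)=4, deg(2)=0, deg(3)=5, deg(4)=3, deg(5)=5, deg(6)=2, deg(7)=5, deg(8)=5, deg(9)=4.
Sorted degree sequence of G2: [5, 5, 5, 5, 4, 4, 3, 3, 2, 0].
The (sorted) degree sequence is an isomorphism invariant, so since G1 and G2 have different degree sequences they cannot be isomorphic.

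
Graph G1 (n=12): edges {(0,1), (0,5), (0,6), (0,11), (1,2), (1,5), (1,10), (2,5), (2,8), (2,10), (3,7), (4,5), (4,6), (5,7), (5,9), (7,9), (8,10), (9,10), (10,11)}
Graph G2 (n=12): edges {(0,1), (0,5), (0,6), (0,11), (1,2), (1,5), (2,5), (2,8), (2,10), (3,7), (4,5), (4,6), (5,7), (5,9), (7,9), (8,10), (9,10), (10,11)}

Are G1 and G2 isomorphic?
No, not isomorphic

The graphs are NOT isomorphic.

Counting edges: G1 has 19 edge(s); G2 has 18 edge(s).
Edge count is an isomorphism invariant (a bijection on vertices induces a bijection on edges), so differing edge counts rule out isomorphism.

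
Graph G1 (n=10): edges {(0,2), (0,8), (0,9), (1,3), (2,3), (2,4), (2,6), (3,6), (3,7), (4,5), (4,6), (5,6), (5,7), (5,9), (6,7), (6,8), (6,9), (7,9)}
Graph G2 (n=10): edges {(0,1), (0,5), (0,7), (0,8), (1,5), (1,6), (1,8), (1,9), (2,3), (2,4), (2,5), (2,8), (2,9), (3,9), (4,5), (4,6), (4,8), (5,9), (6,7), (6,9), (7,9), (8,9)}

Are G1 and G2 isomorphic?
No, not isomorphic

The graphs are NOT isomorphic.

Counting triangles (3-cliques): G1 has 8, G2 has 11.
Triangle count is an isomorphism invariant, so differing triangle counts rule out isomorphism.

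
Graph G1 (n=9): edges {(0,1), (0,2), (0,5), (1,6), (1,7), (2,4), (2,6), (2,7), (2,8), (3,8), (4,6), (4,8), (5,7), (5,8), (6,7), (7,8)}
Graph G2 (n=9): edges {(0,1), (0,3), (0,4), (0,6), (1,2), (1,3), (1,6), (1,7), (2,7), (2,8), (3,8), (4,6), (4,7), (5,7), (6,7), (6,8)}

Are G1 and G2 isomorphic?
Yes, isomorphic

The graphs are isomorphic.
One valid mapping φ: V(G1) → V(G2): 0→8, 1→3, 2→6, 3→5, 4→4, 5→2, 6→0, 7→1, 8→7

Verify φ preserves adjacency — for each edge of G1, its image is an edge of G2:
  (0,1) → (φ(0),φ(1)) = (3,8) ∈ E(G2) ✓
  (0,2) → (φ(0),φ(2)) = (6,8) ∈ E(G2) ✓
  (0,5) → (φ(0),φ(5)) = (2,8) ∈ E(G2) ✓
  (1,6) → (φ(1),φ(6)) = (0,3) ∈ E(G2) ✓
  (1,7) → (φ(1),φ(7)) = (1,3) ∈ E(G2) ✓
  (2,4) → (φ(2),φ(4)) = (4,6) ∈ E(G2) ✓
  (2,6) → (φ(2),φ(6)) = (0,6) ∈ E(G2) ✓
  (2,7) → (φ(2),φ(7)) = (1,6) ∈ E(G2) ✓
  (2,8) → (φ(2),φ(8)) = (6,7) ∈ E(G2) ✓
  (3,8) → (φ(3),φ(8)) = (5,7) ∈ E(G2) ✓
  (4,6) → (φ(4),φ(6)) = (0,4) ∈ E(G2) ✓
  (4,8) → (φ(4),φ(8)) = (4,7) ∈ E(G2) ✓
  (5,7) → (φ(5),φ(7)) = (1,2) ∈ E(G2) ✓
  (5,8) → (φ(5),φ(8)) = (2,7) ∈ E(G2) ✓
  (6,7) → (φ(6),φ(7)) = (0,1) ∈ E(G2) ✓
  (7,8) → (φ(7),φ(8)) = (1,7) ∈ E(G2) ✓
All 16 edges of G1 map to edges of G2, and |E(G1)| = |E(G2)| = 16, so φ is a bijection on edges as well as vertices. Hence G1 ≅ G2.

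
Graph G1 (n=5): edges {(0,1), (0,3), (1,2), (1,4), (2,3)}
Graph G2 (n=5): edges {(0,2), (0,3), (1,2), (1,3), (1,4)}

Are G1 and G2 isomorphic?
Yes, isomorphic

The graphs are isomorphic.
One valid mapping φ: V(G1) → V(G2): 0→3, 1→1, 2→2, 3→0, 4→4

Verify φ preserves adjacency — for each edge of G1, its image is an edge of G2:
  (0,1) → (φ(0),φ(1)) = (1,3) ∈ E(G2) ✓
  (0,3) → (φ(0),φ(3)) = (0,3) ∈ E(G2) ✓
  (1,2) → (φ(1),φ(2)) = (1,2) ∈ E(G2) ✓
  (1,4) → (φ(1),φ(4)) = (1,4) ∈ E(G2) ✓
  (2,3) → (φ(2),φ(3)) = (0,2) ∈ E(G2) ✓
All 5 edges of G1 map to edges of G2, and |E(G1)| = |E(G2)| = 5, so φ is a bijection on edges as well as vertices. Hence G1 ≅ G2.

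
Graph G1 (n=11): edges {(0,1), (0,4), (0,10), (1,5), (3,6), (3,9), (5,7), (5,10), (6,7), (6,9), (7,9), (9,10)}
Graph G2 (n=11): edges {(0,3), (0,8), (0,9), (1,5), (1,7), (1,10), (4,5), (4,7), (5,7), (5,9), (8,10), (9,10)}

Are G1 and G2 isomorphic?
Yes, isomorphic

The graphs are isomorphic.
One valid mapping φ: V(G1) → V(G2): 0→0, 1→8, 2→6, 3→4, 4→3, 5→10, 6→7, 7→1, 8→2, 9→5, 10→9

Verify φ preserves adjacency — for each edge of G1, its image is an edge of G2:
  (0,1) → (φ(0),φ(1)) = (0,8) ∈ E(G2) ✓
  (0,4) → (φ(0),φ(4)) = (0,3) ∈ E(G2) ✓
  (0,10) → (φ(0),φ(10)) = (0,9) ∈ E(G2) ✓
  (1,5) → (φ(1),φ(5)) = (8,10) ∈ E(G2) ✓
  (3,6) → (φ(3),φ(6)) = (4,7) ∈ E(G2) ✓
  (3,9) → (φ(3),φ(9)) = (4,5) ∈ E(G2) ✓
  (5,7) → (φ(5),φ(7)) = (1,10) ∈ E(G2) ✓
  (5,10) → (φ(5),φ(10)) = (9,10) ∈ E(G2) ✓
  (6,7) → (φ(6),φ(7)) = (1,7) ∈ E(G2) ✓
  (6,9) → (φ(6),φ(9)) = (5,7) ∈ E(G2) ✓
  (7,9) → (φ(7),φ(9)) = (1,5) ∈ E(G2) ✓
  (9,10) → (φ(9),φ(10)) = (5,9) ∈ E(G2) ✓
All 12 edges of G1 map to edges of G2, and |E(G1)| = |E(G2)| = 12, so φ is a bijection on edges as well as vertices. Hence G1 ≅ G2.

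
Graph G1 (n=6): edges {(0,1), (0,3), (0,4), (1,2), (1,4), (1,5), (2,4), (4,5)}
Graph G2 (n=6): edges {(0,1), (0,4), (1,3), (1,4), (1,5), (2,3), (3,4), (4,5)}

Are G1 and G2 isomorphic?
Yes, isomorphic

The graphs are isomorphic.
One valid mapping φ: V(G1) → V(G2): 0→3, 1→4, 2→0, 3→2, 4→1, 5→5

Verify φ preserves adjacency — for each edge of G1, its image is an edge of G2:
  (0,1) → (φ(0),φ(1)) = (3,4) ∈ E(G2) ✓
  (0,3) → (φ(0),φ(3)) = (2,3) ∈ E(G2) ✓
  (0,4) → (φ(0),φ(4)) = (1,3) ∈ E(G2) ✓
  (1,2) → (φ(1),φ(2)) = (0,4) ∈ E(G2) ✓
  (1,4) → (φ(1),φ(4)) = (1,4) ∈ E(G2) ✓
  (1,5) → (φ(1),φ(5)) = (4,5) ∈ E(G2) ✓
  (2,4) → (φ(2),φ(4)) = (0,1) ∈ E(G2) ✓
  (4,5) → (φ(4),φ(5)) = (1,5) ∈ E(G2) ✓
All 8 edges of G1 map to edges of G2, and |E(G1)| = |E(G2)| = 8, so φ is a bijection on edges as well as vertices. Hence G1 ≅ G2.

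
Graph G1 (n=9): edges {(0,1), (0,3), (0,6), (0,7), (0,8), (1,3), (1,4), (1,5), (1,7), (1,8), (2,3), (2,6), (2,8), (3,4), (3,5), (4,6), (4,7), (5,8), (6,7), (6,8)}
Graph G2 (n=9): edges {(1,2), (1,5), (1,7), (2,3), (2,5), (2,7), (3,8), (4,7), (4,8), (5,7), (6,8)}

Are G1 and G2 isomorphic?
No, not isomorphic

The graphs are NOT isomorphic.

Connected components of G1: 1 component(s) with vertex sets [[0, 1, 2, 3, 4, 5, 6, 7, 8]], sizes [9].
Connected components of G2: 2 component(s) with vertex sets [[0], [1, 2, 3, 4, 5, 6, 7, 8]], sizes [1, 8].
The number of connected components (and the multiset of component sizes) is an isomorphism invariant — an isomorphism maps each component of G1 bijectively onto a component of G2. Since G1 has 1 component(s) and G2 has 2, they cannot be isomorphic.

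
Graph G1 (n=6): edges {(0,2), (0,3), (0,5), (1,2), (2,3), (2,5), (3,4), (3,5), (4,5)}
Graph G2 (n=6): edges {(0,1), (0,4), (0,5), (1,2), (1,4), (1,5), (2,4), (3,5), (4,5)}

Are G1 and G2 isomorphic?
Yes, isomorphic

The graphs are isomorphic.
One valid mapping φ: V(G1) → V(G2): 0→0, 1→3, 2→5, 3→1, 4→2, 5→4

Verify φ preserves adjacency — for each edge of G1, its image is an edge of G2:
  (0,2) → (φ(0),φ(2)) = (0,5) ∈ E(G2) ✓
  (0,3) → (φ(0),φ(3)) = (0,1) ∈ E(G2) ✓
  (0,5) → (φ(0),φ(5)) = (0,4) ∈ E(G2) ✓
  (1,2) → (φ(1),φ(2)) = (3,5) ∈ E(G2) ✓
  (2,3) → (φ(2),φ(3)) = (1,5) ∈ E(G2) ✓
  (2,5) → (φ(2),φ(5)) = (4,5) ∈ E(G2) ✓
  (3,4) → (φ(3),φ(4)) = (1,2) ∈ E(G2) ✓
  (3,5) → (φ(3),φ(5)) = (1,4) ∈ E(G2) ✓
  (4,5) → (φ(4),φ(5)) = (2,4) ∈ E(G2) ✓
All 9 edges of G1 map to edges of G2, and |E(G1)| = |E(G2)| = 9, so φ is a bijection on edges as well as vertices. Hence G1 ≅ G2.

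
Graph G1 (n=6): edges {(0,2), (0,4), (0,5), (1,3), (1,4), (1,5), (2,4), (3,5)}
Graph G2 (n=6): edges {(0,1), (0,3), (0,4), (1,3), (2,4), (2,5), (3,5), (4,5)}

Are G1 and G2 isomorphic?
Yes, isomorphic

The graphs are isomorphic.
One valid mapping φ: V(G1) → V(G2): 0→4, 1→3, 2→2, 3→1, 4→5, 5→0

Verify φ preserves adjacency — for each edge of G1, its image is an edge of G2:
  (0,2) → (φ(0),φ(2)) = (2,4) ∈ E(G2) ✓
  (0,4) → (φ(0),φ(4)) = (4,5) ∈ E(G2) ✓
  (0,5) → (φ(0),φ(5)) = (0,4) ∈ E(G2) ✓
  (1,3) → (φ(1),φ(3)) = (1,3) ∈ E(G2) ✓
  (1,4) → (φ(1),φ(4)) = (3,5) ∈ E(G2) ✓
  (1,5) → (φ(1),φ(5)) = (0,3) ∈ E(G2) ✓
  (2,4) → (φ(2),φ(4)) = (2,5) ∈ E(G2) ✓
  (3,5) → (φ(3),φ(5)) = (0,1) ∈ E(G2) ✓
All 8 edges of G1 map to edges of G2, and |E(G1)| = |E(G2)| = 8, so φ is a bijection on edges as well as vertices. Hence G1 ≅ G2.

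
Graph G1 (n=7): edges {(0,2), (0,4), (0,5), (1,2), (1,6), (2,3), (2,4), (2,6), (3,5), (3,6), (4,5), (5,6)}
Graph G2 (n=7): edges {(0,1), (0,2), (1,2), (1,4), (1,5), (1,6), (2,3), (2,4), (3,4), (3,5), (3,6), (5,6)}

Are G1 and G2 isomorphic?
Yes, isomorphic

The graphs are isomorphic.
One valid mapping φ: V(G1) → V(G2): 0→6, 1→0, 2→1, 3→4, 4→5, 5→3, 6→2

Verify φ preserves adjacency — for each edge of G1, its image is an edge of G2:
  (0,2) → (φ(0),φ(2)) = (1,6) ∈ E(G2) ✓
  (0,4) → (φ(0),φ(4)) = (5,6) ∈ E(G2) ✓
  (0,5) → (φ(0),φ(5)) = (3,6) ∈ E(G2) ✓
  (1,2) → (φ(1),φ(2)) = (0,1) ∈ E(G2) ✓
  (1,6) → (φ(1),φ(6)) = (0,2) ∈ E(G2) ✓
  (2,3) → (φ(2),φ(3)) = (1,4) ∈ E(G2) ✓
  (2,4) → (φ(2),φ(4)) = (1,5) ∈ E(G2) ✓
  (2,6) → (φ(2),φ(6)) = (1,2) ∈ E(G2) ✓
  (3,5) → (φ(3),φ(5)) = (3,4) ∈ E(G2) ✓
  (3,6) → (φ(3),φ(6)) = (2,4) ∈ E(G2) ✓
  (4,5) → (φ(4),φ(5)) = (3,5) ∈ E(G2) ✓
  (5,6) → (φ(5),φ(6)) = (2,3) ∈ E(G2) ✓
All 12 edges of G1 map to edges of G2, and |E(G1)| = |E(G2)| = 12, so φ is a bijection on edges as well as vertices. Hence G1 ≅ G2.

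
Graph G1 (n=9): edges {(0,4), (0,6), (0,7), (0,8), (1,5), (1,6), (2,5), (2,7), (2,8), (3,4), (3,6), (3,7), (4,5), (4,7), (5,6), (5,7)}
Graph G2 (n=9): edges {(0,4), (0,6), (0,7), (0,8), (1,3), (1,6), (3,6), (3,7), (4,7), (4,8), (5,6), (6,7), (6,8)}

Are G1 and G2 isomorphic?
No, not isomorphic

The graphs are NOT isomorphic.

Connected components of G1: 1 component(s) with vertex sets [[0, 1, 2, 3, 4, 5, 6, 7, 8]], sizes [9].
Connected components of G2: 2 component(s) with vertex sets [[2], [0, 1, 3, 4, 5, 6, 7, 8]], sizes [1, 8].
The number of connected components (and the multiset of component sizes) is an isomorphism invariant — an isomorphism maps each component of G1 bijectively onto a component of G2. Since G1 has 1 component(s) and G2 has 2, they cannot be isomorphic.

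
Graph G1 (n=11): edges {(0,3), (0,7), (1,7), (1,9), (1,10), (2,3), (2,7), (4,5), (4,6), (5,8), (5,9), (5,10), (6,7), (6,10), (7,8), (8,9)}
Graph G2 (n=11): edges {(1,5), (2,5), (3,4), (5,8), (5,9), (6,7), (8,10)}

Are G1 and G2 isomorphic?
No, not isomorphic

The graphs are NOT isomorphic.

Connected components of G1: 1 component(s) with vertex sets [[0, 1, 2, 3, 4, 5, 6, 7, 8, 9, 10]], sizes [11].
Connected components of G2: 4 component(s) with vertex sets [[0], [3, 4], [6, 7], [1, 2, 5, 8, 9, 10]], sizes [1, 2, 2, 6].
The number of connected components (and the multiset of component sizes) is an isomorphism invariant — an isomorphism maps each component of G1 bijectively onto a component of G2. Since G1 has 1 component(s) and G2 has 4, they cannot be isomorphic.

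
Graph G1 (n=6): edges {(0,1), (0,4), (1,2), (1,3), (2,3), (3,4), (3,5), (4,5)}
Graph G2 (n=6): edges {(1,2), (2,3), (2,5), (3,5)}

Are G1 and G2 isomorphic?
No, not isomorphic

The graphs are NOT isomorphic.

Connected components of G1: 1 component(s) with vertex sets [[0, 1, 2, 3, 4, 5]], sizes [6].
Connected components of G2: 3 component(s) with vertex sets [[0], [4], [1, 2, 3, 5]], sizes [1, 1, 4].
The number of connected components (and the multiset of component sizes) is an isomorphism invariant — an isomorphism maps each component of G1 bijectively onto a component of G2. Since G1 has 1 component(s) and G2 has 3, they cannot be isomorphic.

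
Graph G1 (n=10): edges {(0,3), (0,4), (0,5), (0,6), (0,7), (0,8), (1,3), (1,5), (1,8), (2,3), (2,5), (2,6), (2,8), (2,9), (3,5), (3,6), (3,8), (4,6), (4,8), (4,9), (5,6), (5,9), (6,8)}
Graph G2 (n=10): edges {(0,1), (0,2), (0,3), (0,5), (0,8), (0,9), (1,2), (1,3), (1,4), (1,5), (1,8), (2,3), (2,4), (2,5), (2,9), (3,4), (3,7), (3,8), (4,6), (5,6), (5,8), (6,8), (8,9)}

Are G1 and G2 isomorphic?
Yes, isomorphic

The graphs are isomorphic.
One valid mapping φ: V(G1) → V(G2): 0→3, 1→9, 2→5, 3→0, 4→4, 5→8, 6→1, 7→7, 8→2, 9→6

Verify φ preserves adjacency — for each edge of G1, its image is an edge of G2:
  (0,3) → (φ(0),φ(3)) = (0,3) ∈ E(G2) ✓
  (0,4) → (φ(0),φ(4)) = (3,4) ∈ E(G2) ✓
  (0,5) → (φ(0),φ(5)) = (3,8) ∈ E(G2) ✓
  (0,6) → (φ(0),φ(6)) = (1,3) ∈ E(G2) ✓
  (0,7) → (φ(0),φ(7)) = (3,7) ∈ E(G2) ✓
  (0,8) → (φ(0),φ(8)) = (2,3) ∈ E(G2) ✓
  (1,3) → (φ(1),φ(3)) = (0,9) ∈ E(G2) ✓
  (1,5) → (φ(1),φ(5)) = (8,9) ∈ E(G2) ✓
  (1,8) → (φ(1),φ(8)) = (2,9) ∈ E(G2) ✓
  (2,3) → (φ(2),φ(3)) = (0,5) ∈ E(G2) ✓
  (2,5) → (φ(2),φ(5)) = (5,8) ∈ E(G2) ✓
  (2,6) → (φ(2),φ(6)) = (1,5) ∈ E(G2) ✓
  (2,8) → (φ(2),φ(8)) = (2,5) ∈ E(G2) ✓
  (2,9) → (φ(2),φ(9)) = (5,6) ∈ E(G2) ✓
  (3,5) → (φ(3),φ(5)) = (0,8) ∈ E(G2) ✓
  (3,6) → (φ(3),φ(6)) = (0,1) ∈ E(G2) ✓
  (3,8) → (φ(3),φ(8)) = (0,2) ∈ E(G2) ✓
  (4,6) → (φ(4),φ(6)) = (1,4) ∈ E(G2) ✓
  (4,8) → (φ(4),φ(8)) = (2,4) ∈ E(G2) ✓
  (4,9) → (φ(4),φ(9)) = (4,6) ∈ E(G2) ✓
  (5,6) → (φ(5),φ(6)) = (1,8) ∈ E(G2) ✓
  (5,9) → (φ(5),φ(9)) = (6,8) ∈ E(G2) ✓
  (6,8) → (φ(6),φ(8)) = (1,2) ∈ E(G2) ✓
All 23 edges of G1 map to edges of G2, and |E(G1)| = |E(G2)| = 23, so φ is a bijection on edges as well as vertices. Hence G1 ≅ G2.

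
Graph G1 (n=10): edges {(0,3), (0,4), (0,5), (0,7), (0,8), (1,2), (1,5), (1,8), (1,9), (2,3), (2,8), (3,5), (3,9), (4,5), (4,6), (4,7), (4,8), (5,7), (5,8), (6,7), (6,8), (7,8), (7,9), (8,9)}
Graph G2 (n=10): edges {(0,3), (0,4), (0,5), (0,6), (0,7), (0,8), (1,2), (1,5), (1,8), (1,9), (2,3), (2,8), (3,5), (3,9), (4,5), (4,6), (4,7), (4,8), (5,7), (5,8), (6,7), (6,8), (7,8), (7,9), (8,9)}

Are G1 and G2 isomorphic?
No, not isomorphic

The graphs are NOT isomorphic.

Counting edges: G1 has 24 edge(s); G2 has 25 edge(s).
Edge count is an isomorphism invariant (a bijection on vertices induces a bijection on edges), so differing edge counts rule out isomorphism.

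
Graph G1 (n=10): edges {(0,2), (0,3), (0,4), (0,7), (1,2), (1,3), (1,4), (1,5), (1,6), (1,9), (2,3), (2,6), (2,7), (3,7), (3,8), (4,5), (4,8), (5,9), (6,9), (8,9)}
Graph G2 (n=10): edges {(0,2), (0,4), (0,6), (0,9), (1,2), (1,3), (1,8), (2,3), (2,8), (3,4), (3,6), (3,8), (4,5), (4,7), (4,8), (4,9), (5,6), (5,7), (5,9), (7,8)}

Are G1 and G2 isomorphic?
Yes, isomorphic

The graphs are isomorphic.
One valid mapping φ: V(G1) → V(G2): 0→2, 1→4, 2→8, 3→3, 4→0, 5→9, 6→7, 7→1, 8→6, 9→5

Verify φ preserves adjacency — for each edge of G1, its image is an edge of G2:
  (0,2) → (φ(0),φ(2)) = (2,8) ∈ E(G2) ✓
  (0,3) → (φ(0),φ(3)) = (2,3) ∈ E(G2) ✓
  (0,4) → (φ(0),φ(4)) = (0,2) ∈ E(G2) ✓
  (0,7) → (φ(0),φ(7)) = (1,2) ∈ E(G2) ✓
  (1,2) → (φ(1),φ(2)) = (4,8) ∈ E(G2) ✓
  (1,3) → (φ(1),φ(3)) = (3,4) ∈ E(G2) ✓
  (1,4) → (φ(1),φ(4)) = (0,4) ∈ E(G2) ✓
  (1,5) → (φ(1),φ(5)) = (4,9) ∈ E(G2) ✓
  (1,6) → (φ(1),φ(6)) = (4,7) ∈ E(G2) ✓
  (1,9) → (φ(1),φ(9)) = (4,5) ∈ E(G2) ✓
  (2,3) → (φ(2),φ(3)) = (3,8) ∈ E(G2) ✓
  (2,6) → (φ(2),φ(6)) = (7,8) ∈ E(G2) ✓
  (2,7) → (φ(2),φ(7)) = (1,8) ∈ E(G2) ✓
  (3,7) → (φ(3),φ(7)) = (1,3) ∈ E(G2) ✓
  (3,8) → (φ(3),φ(8)) = (3,6) ∈ E(G2) ✓
  (4,5) → (φ(4),φ(5)) = (0,9) ∈ E(G2) ✓
  (4,8) → (φ(4),φ(8)) = (0,6) ∈ E(G2) ✓
  (5,9) → (φ(5),φ(9)) = (5,9) ∈ E(G2) ✓
  (6,9) → (φ(6),φ(9)) = (5,7) ∈ E(G2) ✓
  (8,9) → (φ(8),φ(9)) = (5,6) ∈ E(G2) ✓
All 20 edges of G1 map to edges of G2, and |E(G1)| = |E(G2)| = 20, so φ is a bijection on edges as well as vertices. Hence G1 ≅ G2.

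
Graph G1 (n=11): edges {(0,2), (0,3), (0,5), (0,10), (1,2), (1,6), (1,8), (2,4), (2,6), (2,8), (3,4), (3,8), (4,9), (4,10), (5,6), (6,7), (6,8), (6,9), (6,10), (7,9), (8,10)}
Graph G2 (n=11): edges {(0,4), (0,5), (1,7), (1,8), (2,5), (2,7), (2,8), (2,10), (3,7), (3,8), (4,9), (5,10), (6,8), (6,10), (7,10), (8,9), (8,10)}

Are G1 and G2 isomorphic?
No, not isomorphic

The graphs are NOT isomorphic.

Degrees in G1: deg(0)=4, deg(1)=3, deg(2)=5, deg(3)=3, deg(4)=4, deg(5)=2, deg(6)=7, deg(7)=2, deg(8)=5, deg(9)=3, deg(10)=4.
Sorted degree sequence of G1: [7, 5, 5, 4, 4, 4, 3, 3, 3, 2, 2].
Degrees in G2: deg(0)=2, deg(1)=2, deg(2)=4, deg(3)=2, deg(4)=2, deg(5)=3, deg(6)=2, deg(7)=4, deg(8)=6, deg(9)=2, deg(10)=5.
Sorted degree sequence of G2: [6, 5, 4, 4, 3, 2, 2, 2, 2, 2, 2].
The (sorted) degree sequence is an isomorphism invariant, so since G1 and G2 have different degree sequences they cannot be isomorphic.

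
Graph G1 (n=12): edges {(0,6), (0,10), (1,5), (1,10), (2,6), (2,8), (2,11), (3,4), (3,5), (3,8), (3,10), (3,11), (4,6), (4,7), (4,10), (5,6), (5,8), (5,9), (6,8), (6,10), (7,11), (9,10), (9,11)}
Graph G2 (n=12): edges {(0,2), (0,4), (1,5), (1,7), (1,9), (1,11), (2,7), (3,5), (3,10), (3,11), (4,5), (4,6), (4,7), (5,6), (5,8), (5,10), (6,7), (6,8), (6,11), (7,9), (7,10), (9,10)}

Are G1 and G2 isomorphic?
No, not isomorphic

The graphs are NOT isomorphic.

Degrees in G1: deg(0)=2, deg(1)=2, deg(2)=3, deg(3)=5, deg(4)=4, deg(5)=5, deg(6)=6, deg(7)=2, deg(8)=4, deg(9)=3, deg(10)=6, deg(11)=4.
Sorted degree sequence of G1: [6, 6, 5, 5, 4, 4, 4, 3, 3, 2, 2, 2].
Degrees in G2: deg(0)=2, deg(1)=4, deg(2)=2, deg(3)=3, deg(4)=4, deg(5)=6, deg(6)=5, deg(7)=6, deg(8)=2, deg(9)=3, deg(10)=4, deg(11)=3.
Sorted degree sequence of G2: [6, 6, 5, 4, 4, 4, 3, 3, 3, 2, 2, 2].
The (sorted) degree sequence is an isomorphism invariant, so since G1 and G2 have different degree sequences they cannot be isomorphic.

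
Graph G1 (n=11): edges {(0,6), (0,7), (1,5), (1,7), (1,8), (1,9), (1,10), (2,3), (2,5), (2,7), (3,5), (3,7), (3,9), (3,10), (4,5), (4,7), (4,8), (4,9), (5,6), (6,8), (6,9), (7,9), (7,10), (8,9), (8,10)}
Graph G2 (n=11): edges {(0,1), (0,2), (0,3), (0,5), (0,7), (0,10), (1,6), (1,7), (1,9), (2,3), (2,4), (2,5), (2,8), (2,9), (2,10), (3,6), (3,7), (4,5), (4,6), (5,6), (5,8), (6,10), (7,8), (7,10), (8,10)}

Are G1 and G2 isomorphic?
Yes, isomorphic

The graphs are isomorphic.
One valid mapping φ: V(G1) → V(G2): 0→9, 1→10, 2→4, 3→5, 4→3, 5→6, 6→1, 7→2, 8→7, 9→0, 10→8

Verify φ preserves adjacency — for each edge of G1, its image is an edge of G2:
  (0,6) → (φ(0),φ(6)) = (1,9) ∈ E(G2) ✓
  (0,7) → (φ(0),φ(7)) = (2,9) ∈ E(G2) ✓
  (1,5) → (φ(1),φ(5)) = (6,10) ∈ E(G2) ✓
  (1,7) → (φ(1),φ(7)) = (2,10) ∈ E(G2) ✓
  (1,8) → (φ(1),φ(8)) = (7,10) ∈ E(G2) ✓
  (1,9) → (φ(1),φ(9)) = (0,10) ∈ E(G2) ✓
  (1,10) → (φ(1),φ(10)) = (8,10) ∈ E(G2) ✓
  (2,3) → (φ(2),φ(3)) = (4,5) ∈ E(G2) ✓
  (2,5) → (φ(2),φ(5)) = (4,6) ∈ E(G2) ✓
  (2,7) → (φ(2),φ(7)) = (2,4) ∈ E(G2) ✓
  (3,5) → (φ(3),φ(5)) = (5,6) ∈ E(G2) ✓
  (3,7) → (φ(3),φ(7)) = (2,5) ∈ E(G2) ✓
  (3,9) → (φ(3),φ(9)) = (0,5) ∈ E(G2) ✓
  (3,10) → (φ(3),φ(10)) = (5,8) ∈ E(G2) ✓
  (4,5) → (φ(4),φ(5)) = (3,6) ∈ E(G2) ✓
  (4,7) → (φ(4),φ(7)) = (2,3) ∈ E(G2) ✓
  (4,8) → (φ(4),φ(8)) = (3,7) ∈ E(G2) ✓
  (4,9) → (φ(4),φ(9)) = (0,3) ∈ E(G2) ✓
  (5,6) → (φ(5),φ(6)) = (1,6) ∈ E(G2) ✓
  (6,8) → (φ(6),φ(8)) = (1,7) ∈ E(G2) ✓
  (6,9) → (φ(6),φ(9)) = (0,1) ∈ E(G2) ✓
  (7,9) → (φ(7),φ(9)) = (0,2) ∈ E(G2) ✓
  (7,10) → (φ(7),φ(10)) = (2,8) ∈ E(G2) ✓
  (8,9) → (φ(8),φ(9)) = (0,7) ∈ E(G2) ✓
  (8,10) → (φ(8),φ(10)) = (7,8) ∈ E(G2) ✓
All 25 edges of G1 map to edges of G2, and |E(G1)| = |E(G2)| = 25, so φ is a bijection on edges as well as vertices. Hence G1 ≅ G2.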